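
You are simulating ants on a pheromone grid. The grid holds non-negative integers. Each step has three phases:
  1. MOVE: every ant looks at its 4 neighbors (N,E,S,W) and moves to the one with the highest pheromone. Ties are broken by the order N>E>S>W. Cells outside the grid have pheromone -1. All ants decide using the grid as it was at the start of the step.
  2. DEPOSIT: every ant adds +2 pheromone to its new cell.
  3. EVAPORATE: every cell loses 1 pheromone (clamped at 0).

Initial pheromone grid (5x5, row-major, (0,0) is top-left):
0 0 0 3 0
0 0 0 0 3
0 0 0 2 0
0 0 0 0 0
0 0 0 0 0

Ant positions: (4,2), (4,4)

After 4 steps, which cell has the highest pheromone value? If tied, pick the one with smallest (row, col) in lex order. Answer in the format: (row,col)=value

Step 1: ant0:(4,2)->N->(3,2) | ant1:(4,4)->N->(3,4)
  grid max=2 at (0,3)
Step 2: ant0:(3,2)->N->(2,2) | ant1:(3,4)->N->(2,4)
  grid max=1 at (0,3)
Step 3: ant0:(2,2)->N->(1,2) | ant1:(2,4)->N->(1,4)
  grid max=2 at (1,4)
Step 4: ant0:(1,2)->N->(0,2) | ant1:(1,4)->N->(0,4)
  grid max=1 at (0,2)
Final grid:
  0 0 1 0 1
  0 0 0 0 1
  0 0 0 0 0
  0 0 0 0 0
  0 0 0 0 0
Max pheromone 1 at (0,2)

Answer: (0,2)=1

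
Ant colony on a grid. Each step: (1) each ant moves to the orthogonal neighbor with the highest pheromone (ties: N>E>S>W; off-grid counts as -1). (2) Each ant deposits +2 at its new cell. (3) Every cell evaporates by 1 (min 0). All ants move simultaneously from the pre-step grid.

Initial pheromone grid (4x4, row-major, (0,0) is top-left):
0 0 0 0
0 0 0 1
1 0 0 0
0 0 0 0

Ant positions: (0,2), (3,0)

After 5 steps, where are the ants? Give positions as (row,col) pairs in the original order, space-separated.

Step 1: ant0:(0,2)->E->(0,3) | ant1:(3,0)->N->(2,0)
  grid max=2 at (2,0)
Step 2: ant0:(0,3)->S->(1,3) | ant1:(2,0)->N->(1,0)
  grid max=1 at (1,0)
Step 3: ant0:(1,3)->N->(0,3) | ant1:(1,0)->S->(2,0)
  grid max=2 at (2,0)
Step 4: ant0:(0,3)->S->(1,3) | ant1:(2,0)->N->(1,0)
  grid max=1 at (1,0)
Step 5: ant0:(1,3)->N->(0,3) | ant1:(1,0)->S->(2,0)
  grid max=2 at (2,0)

(0,3) (2,0)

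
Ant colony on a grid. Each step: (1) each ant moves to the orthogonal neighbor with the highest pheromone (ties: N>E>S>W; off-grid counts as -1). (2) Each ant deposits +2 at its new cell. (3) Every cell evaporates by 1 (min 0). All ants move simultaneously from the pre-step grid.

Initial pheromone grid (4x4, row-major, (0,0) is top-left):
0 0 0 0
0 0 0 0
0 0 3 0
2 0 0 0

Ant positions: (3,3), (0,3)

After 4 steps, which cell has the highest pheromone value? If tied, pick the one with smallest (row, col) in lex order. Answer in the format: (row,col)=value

Answer: (2,2)=5

Derivation:
Step 1: ant0:(3,3)->N->(2,3) | ant1:(0,3)->S->(1,3)
  grid max=2 at (2,2)
Step 2: ant0:(2,3)->W->(2,2) | ant1:(1,3)->S->(2,3)
  grid max=3 at (2,2)
Step 3: ant0:(2,2)->E->(2,3) | ant1:(2,3)->W->(2,2)
  grid max=4 at (2,2)
Step 4: ant0:(2,3)->W->(2,2) | ant1:(2,2)->E->(2,3)
  grid max=5 at (2,2)
Final grid:
  0 0 0 0
  0 0 0 0
  0 0 5 4
  0 0 0 0
Max pheromone 5 at (2,2)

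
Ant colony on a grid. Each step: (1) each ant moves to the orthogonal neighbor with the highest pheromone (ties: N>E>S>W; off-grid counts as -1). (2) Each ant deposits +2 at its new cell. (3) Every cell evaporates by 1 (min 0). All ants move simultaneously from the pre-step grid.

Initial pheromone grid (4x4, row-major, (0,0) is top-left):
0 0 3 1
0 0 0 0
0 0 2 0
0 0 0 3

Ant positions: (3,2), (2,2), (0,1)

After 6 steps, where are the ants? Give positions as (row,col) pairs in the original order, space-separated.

Step 1: ant0:(3,2)->E->(3,3) | ant1:(2,2)->N->(1,2) | ant2:(0,1)->E->(0,2)
  grid max=4 at (0,2)
Step 2: ant0:(3,3)->N->(2,3) | ant1:(1,2)->N->(0,2) | ant2:(0,2)->S->(1,2)
  grid max=5 at (0,2)
Step 3: ant0:(2,3)->S->(3,3) | ant1:(0,2)->S->(1,2) | ant2:(1,2)->N->(0,2)
  grid max=6 at (0,2)
Step 4: ant0:(3,3)->N->(2,3) | ant1:(1,2)->N->(0,2) | ant2:(0,2)->S->(1,2)
  grid max=7 at (0,2)
Step 5: ant0:(2,3)->S->(3,3) | ant1:(0,2)->S->(1,2) | ant2:(1,2)->N->(0,2)
  grid max=8 at (0,2)
Step 6: ant0:(3,3)->N->(2,3) | ant1:(1,2)->N->(0,2) | ant2:(0,2)->S->(1,2)
  grid max=9 at (0,2)

(2,3) (0,2) (1,2)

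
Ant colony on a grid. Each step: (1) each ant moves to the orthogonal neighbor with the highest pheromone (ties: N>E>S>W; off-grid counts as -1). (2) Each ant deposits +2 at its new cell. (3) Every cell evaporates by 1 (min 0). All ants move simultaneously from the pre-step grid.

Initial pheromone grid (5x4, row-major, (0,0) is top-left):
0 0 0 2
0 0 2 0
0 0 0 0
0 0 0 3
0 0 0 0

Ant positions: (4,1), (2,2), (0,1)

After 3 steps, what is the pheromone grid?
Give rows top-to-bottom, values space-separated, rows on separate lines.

After step 1: ants at (3,1),(1,2),(0,2)
  0 0 1 1
  0 0 3 0
  0 0 0 0
  0 1 0 2
  0 0 0 0
After step 2: ants at (2,1),(0,2),(1,2)
  0 0 2 0
  0 0 4 0
  0 1 0 0
  0 0 0 1
  0 0 0 0
After step 3: ants at (1,1),(1,2),(0,2)
  0 0 3 0
  0 1 5 0
  0 0 0 0
  0 0 0 0
  0 0 0 0

0 0 3 0
0 1 5 0
0 0 0 0
0 0 0 0
0 0 0 0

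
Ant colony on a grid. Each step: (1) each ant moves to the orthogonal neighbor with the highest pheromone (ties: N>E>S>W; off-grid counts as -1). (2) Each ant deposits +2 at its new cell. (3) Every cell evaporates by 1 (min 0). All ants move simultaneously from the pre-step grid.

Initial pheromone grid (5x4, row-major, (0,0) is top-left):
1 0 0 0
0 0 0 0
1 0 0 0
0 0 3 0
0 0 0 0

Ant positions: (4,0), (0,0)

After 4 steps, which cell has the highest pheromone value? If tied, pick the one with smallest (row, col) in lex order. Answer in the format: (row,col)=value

Step 1: ant0:(4,0)->N->(3,0) | ant1:(0,0)->E->(0,1)
  grid max=2 at (3,2)
Step 2: ant0:(3,0)->N->(2,0) | ant1:(0,1)->E->(0,2)
  grid max=1 at (0,2)
Step 3: ant0:(2,0)->N->(1,0) | ant1:(0,2)->E->(0,3)
  grid max=1 at (0,3)
Step 4: ant0:(1,0)->N->(0,0) | ant1:(0,3)->S->(1,3)
  grid max=1 at (0,0)
Final grid:
  1 0 0 0
  0 0 0 1
  0 0 0 0
  0 0 0 0
  0 0 0 0
Max pheromone 1 at (0,0)

Answer: (0,0)=1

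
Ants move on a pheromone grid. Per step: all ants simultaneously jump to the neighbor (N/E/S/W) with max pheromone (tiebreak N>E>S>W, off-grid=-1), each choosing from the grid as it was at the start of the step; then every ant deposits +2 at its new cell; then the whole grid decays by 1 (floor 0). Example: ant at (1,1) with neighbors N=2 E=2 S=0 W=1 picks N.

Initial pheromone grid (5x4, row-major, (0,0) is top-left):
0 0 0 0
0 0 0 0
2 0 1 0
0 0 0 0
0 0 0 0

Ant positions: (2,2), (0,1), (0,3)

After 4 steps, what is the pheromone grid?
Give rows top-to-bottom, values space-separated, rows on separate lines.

After step 1: ants at (1,2),(0,2),(1,3)
  0 0 1 0
  0 0 1 1
  1 0 0 0
  0 0 0 0
  0 0 0 0
After step 2: ants at (0,2),(1,2),(1,2)
  0 0 2 0
  0 0 4 0
  0 0 0 0
  0 0 0 0
  0 0 0 0
After step 3: ants at (1,2),(0,2),(0,2)
  0 0 5 0
  0 0 5 0
  0 0 0 0
  0 0 0 0
  0 0 0 0
After step 4: ants at (0,2),(1,2),(1,2)
  0 0 6 0
  0 0 8 0
  0 0 0 0
  0 0 0 0
  0 0 0 0

0 0 6 0
0 0 8 0
0 0 0 0
0 0 0 0
0 0 0 0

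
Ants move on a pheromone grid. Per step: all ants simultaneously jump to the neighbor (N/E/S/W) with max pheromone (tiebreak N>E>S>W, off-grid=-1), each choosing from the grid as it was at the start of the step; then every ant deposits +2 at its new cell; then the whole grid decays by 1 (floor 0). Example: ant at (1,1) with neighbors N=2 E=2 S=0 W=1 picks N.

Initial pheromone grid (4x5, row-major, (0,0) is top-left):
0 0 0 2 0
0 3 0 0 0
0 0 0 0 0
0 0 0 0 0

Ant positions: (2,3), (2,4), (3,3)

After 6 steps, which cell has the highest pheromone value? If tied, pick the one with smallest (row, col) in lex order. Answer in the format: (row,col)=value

Step 1: ant0:(2,3)->N->(1,3) | ant1:(2,4)->N->(1,4) | ant2:(3,3)->N->(2,3)
  grid max=2 at (1,1)
Step 2: ant0:(1,3)->N->(0,3) | ant1:(1,4)->W->(1,3) | ant2:(2,3)->N->(1,3)
  grid max=4 at (1,3)
Step 3: ant0:(0,3)->S->(1,3) | ant1:(1,3)->N->(0,3) | ant2:(1,3)->N->(0,3)
  grid max=5 at (0,3)
Step 4: ant0:(1,3)->N->(0,3) | ant1:(0,3)->S->(1,3) | ant2:(0,3)->S->(1,3)
  grid max=8 at (1,3)
Step 5: ant0:(0,3)->S->(1,3) | ant1:(1,3)->N->(0,3) | ant2:(1,3)->N->(0,3)
  grid max=9 at (0,3)
Step 6: ant0:(1,3)->N->(0,3) | ant1:(0,3)->S->(1,3) | ant2:(0,3)->S->(1,3)
  grid max=12 at (1,3)
Final grid:
  0 0 0 10 0
  0 0 0 12 0
  0 0 0 0 0
  0 0 0 0 0
Max pheromone 12 at (1,3)

Answer: (1,3)=12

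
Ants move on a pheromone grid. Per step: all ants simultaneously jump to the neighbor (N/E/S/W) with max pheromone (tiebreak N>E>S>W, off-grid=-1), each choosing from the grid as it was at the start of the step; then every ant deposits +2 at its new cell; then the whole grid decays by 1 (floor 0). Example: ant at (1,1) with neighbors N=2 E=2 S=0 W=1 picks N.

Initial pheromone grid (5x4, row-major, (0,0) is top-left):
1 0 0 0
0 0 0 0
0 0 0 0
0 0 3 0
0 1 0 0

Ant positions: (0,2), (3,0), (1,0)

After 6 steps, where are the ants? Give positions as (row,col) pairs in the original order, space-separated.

Step 1: ant0:(0,2)->E->(0,3) | ant1:(3,0)->N->(2,0) | ant2:(1,0)->N->(0,0)
  grid max=2 at (0,0)
Step 2: ant0:(0,3)->S->(1,3) | ant1:(2,0)->N->(1,0) | ant2:(0,0)->E->(0,1)
  grid max=1 at (0,0)
Step 3: ant0:(1,3)->N->(0,3) | ant1:(1,0)->N->(0,0) | ant2:(0,1)->W->(0,0)
  grid max=4 at (0,0)
Step 4: ant0:(0,3)->S->(1,3) | ant1:(0,0)->E->(0,1) | ant2:(0,0)->E->(0,1)
  grid max=3 at (0,0)
Step 5: ant0:(1,3)->N->(0,3) | ant1:(0,1)->W->(0,0) | ant2:(0,1)->W->(0,0)
  grid max=6 at (0,0)
Step 6: ant0:(0,3)->S->(1,3) | ant1:(0,0)->E->(0,1) | ant2:(0,0)->E->(0,1)
  grid max=5 at (0,0)

(1,3) (0,1) (0,1)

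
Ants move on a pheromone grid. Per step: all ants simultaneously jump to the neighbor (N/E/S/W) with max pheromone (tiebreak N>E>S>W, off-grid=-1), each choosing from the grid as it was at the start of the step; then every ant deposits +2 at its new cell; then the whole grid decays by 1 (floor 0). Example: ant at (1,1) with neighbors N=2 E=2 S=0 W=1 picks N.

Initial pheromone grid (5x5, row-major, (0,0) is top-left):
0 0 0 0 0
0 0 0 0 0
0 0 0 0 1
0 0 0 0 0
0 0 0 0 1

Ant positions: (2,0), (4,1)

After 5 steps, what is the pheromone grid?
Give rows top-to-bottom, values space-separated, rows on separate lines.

After step 1: ants at (1,0),(3,1)
  0 0 0 0 0
  1 0 0 0 0
  0 0 0 0 0
  0 1 0 0 0
  0 0 0 0 0
After step 2: ants at (0,0),(2,1)
  1 0 0 0 0
  0 0 0 0 0
  0 1 0 0 0
  0 0 0 0 0
  0 0 0 0 0
After step 3: ants at (0,1),(1,1)
  0 1 0 0 0
  0 1 0 0 0
  0 0 0 0 0
  0 0 0 0 0
  0 0 0 0 0
After step 4: ants at (1,1),(0,1)
  0 2 0 0 0
  0 2 0 0 0
  0 0 0 0 0
  0 0 0 0 0
  0 0 0 0 0
After step 5: ants at (0,1),(1,1)
  0 3 0 0 0
  0 3 0 0 0
  0 0 0 0 0
  0 0 0 0 0
  0 0 0 0 0

0 3 0 0 0
0 3 0 0 0
0 0 0 0 0
0 0 0 0 0
0 0 0 0 0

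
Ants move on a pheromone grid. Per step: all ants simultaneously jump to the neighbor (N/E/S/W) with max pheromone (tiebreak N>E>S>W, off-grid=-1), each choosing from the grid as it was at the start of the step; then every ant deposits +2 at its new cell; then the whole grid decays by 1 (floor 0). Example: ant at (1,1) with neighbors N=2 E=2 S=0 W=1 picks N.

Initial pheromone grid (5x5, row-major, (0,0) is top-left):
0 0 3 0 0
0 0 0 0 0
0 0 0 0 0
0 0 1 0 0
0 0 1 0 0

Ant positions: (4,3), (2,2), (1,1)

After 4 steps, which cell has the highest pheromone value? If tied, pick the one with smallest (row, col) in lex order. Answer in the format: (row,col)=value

Step 1: ant0:(4,3)->W->(4,2) | ant1:(2,2)->S->(3,2) | ant2:(1,1)->N->(0,1)
  grid max=2 at (0,2)
Step 2: ant0:(4,2)->N->(3,2) | ant1:(3,2)->S->(4,2) | ant2:(0,1)->E->(0,2)
  grid max=3 at (0,2)
Step 3: ant0:(3,2)->S->(4,2) | ant1:(4,2)->N->(3,2) | ant2:(0,2)->E->(0,3)
  grid max=4 at (3,2)
Step 4: ant0:(4,2)->N->(3,2) | ant1:(3,2)->S->(4,2) | ant2:(0,3)->W->(0,2)
  grid max=5 at (3,2)
Final grid:
  0 0 3 0 0
  0 0 0 0 0
  0 0 0 0 0
  0 0 5 0 0
  0 0 5 0 0
Max pheromone 5 at (3,2)

Answer: (3,2)=5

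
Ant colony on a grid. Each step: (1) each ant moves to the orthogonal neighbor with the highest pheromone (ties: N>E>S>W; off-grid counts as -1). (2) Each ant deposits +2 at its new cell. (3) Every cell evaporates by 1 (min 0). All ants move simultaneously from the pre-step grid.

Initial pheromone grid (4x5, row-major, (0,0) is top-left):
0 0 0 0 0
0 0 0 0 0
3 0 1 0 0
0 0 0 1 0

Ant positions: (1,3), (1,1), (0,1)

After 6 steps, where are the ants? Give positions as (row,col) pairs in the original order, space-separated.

Step 1: ant0:(1,3)->N->(0,3) | ant1:(1,1)->N->(0,1) | ant2:(0,1)->E->(0,2)
  grid max=2 at (2,0)
Step 2: ant0:(0,3)->W->(0,2) | ant1:(0,1)->E->(0,2) | ant2:(0,2)->E->(0,3)
  grid max=4 at (0,2)
Step 3: ant0:(0,2)->E->(0,3) | ant1:(0,2)->E->(0,3) | ant2:(0,3)->W->(0,2)
  grid max=5 at (0,2)
Step 4: ant0:(0,3)->W->(0,2) | ant1:(0,3)->W->(0,2) | ant2:(0,2)->E->(0,3)
  grid max=8 at (0,2)
Step 5: ant0:(0,2)->E->(0,3) | ant1:(0,2)->E->(0,3) | ant2:(0,3)->W->(0,2)
  grid max=9 at (0,2)
Step 6: ant0:(0,3)->W->(0,2) | ant1:(0,3)->W->(0,2) | ant2:(0,2)->E->(0,3)
  grid max=12 at (0,2)

(0,2) (0,2) (0,3)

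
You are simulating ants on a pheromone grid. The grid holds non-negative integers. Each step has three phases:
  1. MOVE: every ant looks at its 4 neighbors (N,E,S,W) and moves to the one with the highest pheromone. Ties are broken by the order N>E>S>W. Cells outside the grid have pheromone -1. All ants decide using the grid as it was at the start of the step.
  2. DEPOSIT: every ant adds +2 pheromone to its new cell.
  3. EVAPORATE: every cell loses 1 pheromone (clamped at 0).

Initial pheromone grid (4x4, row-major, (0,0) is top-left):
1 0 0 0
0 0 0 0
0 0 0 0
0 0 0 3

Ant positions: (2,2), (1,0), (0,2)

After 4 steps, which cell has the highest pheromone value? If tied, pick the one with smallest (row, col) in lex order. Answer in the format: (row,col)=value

Step 1: ant0:(2,2)->N->(1,2) | ant1:(1,0)->N->(0,0) | ant2:(0,2)->E->(0,3)
  grid max=2 at (0,0)
Step 2: ant0:(1,2)->N->(0,2) | ant1:(0,0)->E->(0,1) | ant2:(0,3)->S->(1,3)
  grid max=1 at (0,0)
Step 3: ant0:(0,2)->W->(0,1) | ant1:(0,1)->E->(0,2) | ant2:(1,3)->N->(0,3)
  grid max=2 at (0,1)
Step 4: ant0:(0,1)->E->(0,2) | ant1:(0,2)->W->(0,1) | ant2:(0,3)->W->(0,2)
  grid max=5 at (0,2)
Final grid:
  0 3 5 0
  0 0 0 0
  0 0 0 0
  0 0 0 0
Max pheromone 5 at (0,2)

Answer: (0,2)=5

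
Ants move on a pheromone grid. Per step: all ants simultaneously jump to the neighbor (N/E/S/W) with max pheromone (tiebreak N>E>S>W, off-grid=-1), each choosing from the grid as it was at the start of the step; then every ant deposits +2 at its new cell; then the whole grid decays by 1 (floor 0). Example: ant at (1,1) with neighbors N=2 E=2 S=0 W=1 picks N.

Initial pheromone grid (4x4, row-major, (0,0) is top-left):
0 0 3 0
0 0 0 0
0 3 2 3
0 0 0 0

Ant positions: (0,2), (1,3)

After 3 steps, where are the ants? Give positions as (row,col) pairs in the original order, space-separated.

Step 1: ant0:(0,2)->E->(0,3) | ant1:(1,3)->S->(2,3)
  grid max=4 at (2,3)
Step 2: ant0:(0,3)->W->(0,2) | ant1:(2,3)->W->(2,2)
  grid max=3 at (0,2)
Step 3: ant0:(0,2)->E->(0,3) | ant1:(2,2)->E->(2,3)
  grid max=4 at (2,3)

(0,3) (2,3)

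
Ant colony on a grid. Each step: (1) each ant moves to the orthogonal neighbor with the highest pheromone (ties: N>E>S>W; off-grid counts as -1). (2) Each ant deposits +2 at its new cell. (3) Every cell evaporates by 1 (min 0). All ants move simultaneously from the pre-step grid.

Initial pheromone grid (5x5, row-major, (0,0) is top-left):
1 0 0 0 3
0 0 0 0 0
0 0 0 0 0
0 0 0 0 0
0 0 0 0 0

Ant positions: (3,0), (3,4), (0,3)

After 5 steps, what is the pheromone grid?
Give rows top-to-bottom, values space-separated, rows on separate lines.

After step 1: ants at (2,0),(2,4),(0,4)
  0 0 0 0 4
  0 0 0 0 0
  1 0 0 0 1
  0 0 0 0 0
  0 0 0 0 0
After step 2: ants at (1,0),(1,4),(1,4)
  0 0 0 0 3
  1 0 0 0 3
  0 0 0 0 0
  0 0 0 0 0
  0 0 0 0 0
After step 3: ants at (0,0),(0,4),(0,4)
  1 0 0 0 6
  0 0 0 0 2
  0 0 0 0 0
  0 0 0 0 0
  0 0 0 0 0
After step 4: ants at (0,1),(1,4),(1,4)
  0 1 0 0 5
  0 0 0 0 5
  0 0 0 0 0
  0 0 0 0 0
  0 0 0 0 0
After step 5: ants at (0,2),(0,4),(0,4)
  0 0 1 0 8
  0 0 0 0 4
  0 0 0 0 0
  0 0 0 0 0
  0 0 0 0 0

0 0 1 0 8
0 0 0 0 4
0 0 0 0 0
0 0 0 0 0
0 0 0 0 0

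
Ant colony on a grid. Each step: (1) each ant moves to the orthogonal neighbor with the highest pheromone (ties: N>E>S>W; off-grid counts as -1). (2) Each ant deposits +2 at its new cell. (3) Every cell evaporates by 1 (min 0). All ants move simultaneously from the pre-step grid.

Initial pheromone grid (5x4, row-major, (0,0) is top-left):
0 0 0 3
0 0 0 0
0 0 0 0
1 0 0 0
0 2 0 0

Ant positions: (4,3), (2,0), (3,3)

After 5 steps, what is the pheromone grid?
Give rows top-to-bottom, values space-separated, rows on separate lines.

After step 1: ants at (3,3),(3,0),(2,3)
  0 0 0 2
  0 0 0 0
  0 0 0 1
  2 0 0 1
  0 1 0 0
After step 2: ants at (2,3),(2,0),(3,3)
  0 0 0 1
  0 0 0 0
  1 0 0 2
  1 0 0 2
  0 0 0 0
After step 3: ants at (3,3),(3,0),(2,3)
  0 0 0 0
  0 0 0 0
  0 0 0 3
  2 0 0 3
  0 0 0 0
After step 4: ants at (2,3),(2,0),(3,3)
  0 0 0 0
  0 0 0 0
  1 0 0 4
  1 0 0 4
  0 0 0 0
After step 5: ants at (3,3),(3,0),(2,3)
  0 0 0 0
  0 0 0 0
  0 0 0 5
  2 0 0 5
  0 0 0 0

0 0 0 0
0 0 0 0
0 0 0 5
2 0 0 5
0 0 0 0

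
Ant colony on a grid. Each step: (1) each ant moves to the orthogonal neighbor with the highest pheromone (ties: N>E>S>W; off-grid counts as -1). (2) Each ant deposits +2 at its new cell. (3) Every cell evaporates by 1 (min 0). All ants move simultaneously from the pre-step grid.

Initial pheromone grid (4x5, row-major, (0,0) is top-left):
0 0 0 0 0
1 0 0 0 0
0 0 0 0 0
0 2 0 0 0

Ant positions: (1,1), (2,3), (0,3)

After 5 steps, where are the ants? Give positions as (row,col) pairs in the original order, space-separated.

Step 1: ant0:(1,1)->W->(1,0) | ant1:(2,3)->N->(1,3) | ant2:(0,3)->E->(0,4)
  grid max=2 at (1,0)
Step 2: ant0:(1,0)->N->(0,0) | ant1:(1,3)->N->(0,3) | ant2:(0,4)->S->(1,4)
  grid max=1 at (0,0)
Step 3: ant0:(0,0)->S->(1,0) | ant1:(0,3)->E->(0,4) | ant2:(1,4)->N->(0,4)
  grid max=3 at (0,4)
Step 4: ant0:(1,0)->N->(0,0) | ant1:(0,4)->S->(1,4) | ant2:(0,4)->S->(1,4)
  grid max=3 at (1,4)
Step 5: ant0:(0,0)->S->(1,0) | ant1:(1,4)->N->(0,4) | ant2:(1,4)->N->(0,4)
  grid max=5 at (0,4)

(1,0) (0,4) (0,4)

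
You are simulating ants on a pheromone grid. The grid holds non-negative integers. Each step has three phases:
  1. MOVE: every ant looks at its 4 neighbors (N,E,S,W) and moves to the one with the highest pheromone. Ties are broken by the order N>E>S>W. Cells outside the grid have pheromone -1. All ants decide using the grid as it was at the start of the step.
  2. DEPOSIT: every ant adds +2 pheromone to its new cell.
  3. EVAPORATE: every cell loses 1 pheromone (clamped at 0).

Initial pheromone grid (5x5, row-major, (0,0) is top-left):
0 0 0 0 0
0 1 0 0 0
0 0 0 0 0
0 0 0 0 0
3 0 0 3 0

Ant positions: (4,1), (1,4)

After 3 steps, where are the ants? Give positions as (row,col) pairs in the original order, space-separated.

Step 1: ant0:(4,1)->W->(4,0) | ant1:(1,4)->N->(0,4)
  grid max=4 at (4,0)
Step 2: ant0:(4,0)->N->(3,0) | ant1:(0,4)->S->(1,4)
  grid max=3 at (4,0)
Step 3: ant0:(3,0)->S->(4,0) | ant1:(1,4)->N->(0,4)
  grid max=4 at (4,0)

(4,0) (0,4)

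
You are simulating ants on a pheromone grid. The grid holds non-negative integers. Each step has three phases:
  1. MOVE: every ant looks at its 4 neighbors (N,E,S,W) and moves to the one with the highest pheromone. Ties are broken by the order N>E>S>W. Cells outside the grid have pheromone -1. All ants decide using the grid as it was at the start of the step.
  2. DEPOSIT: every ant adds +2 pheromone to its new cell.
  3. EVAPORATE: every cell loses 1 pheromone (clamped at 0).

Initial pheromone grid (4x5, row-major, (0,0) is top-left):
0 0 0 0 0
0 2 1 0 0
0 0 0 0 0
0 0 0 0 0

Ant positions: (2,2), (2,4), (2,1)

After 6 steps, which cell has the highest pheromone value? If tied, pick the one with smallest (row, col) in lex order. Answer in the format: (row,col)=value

Answer: (1,1)=8

Derivation:
Step 1: ant0:(2,2)->N->(1,2) | ant1:(2,4)->N->(1,4) | ant2:(2,1)->N->(1,1)
  grid max=3 at (1,1)
Step 2: ant0:(1,2)->W->(1,1) | ant1:(1,4)->N->(0,4) | ant2:(1,1)->E->(1,2)
  grid max=4 at (1,1)
Step 3: ant0:(1,1)->E->(1,2) | ant1:(0,4)->S->(1,4) | ant2:(1,2)->W->(1,1)
  grid max=5 at (1,1)
Step 4: ant0:(1,2)->W->(1,1) | ant1:(1,4)->N->(0,4) | ant2:(1,1)->E->(1,2)
  grid max=6 at (1,1)
Step 5: ant0:(1,1)->E->(1,2) | ant1:(0,4)->S->(1,4) | ant2:(1,2)->W->(1,1)
  grid max=7 at (1,1)
Step 6: ant0:(1,2)->W->(1,1) | ant1:(1,4)->N->(0,4) | ant2:(1,1)->E->(1,2)
  grid max=8 at (1,1)
Final grid:
  0 0 0 0 1
  0 8 7 0 0
  0 0 0 0 0
  0 0 0 0 0
Max pheromone 8 at (1,1)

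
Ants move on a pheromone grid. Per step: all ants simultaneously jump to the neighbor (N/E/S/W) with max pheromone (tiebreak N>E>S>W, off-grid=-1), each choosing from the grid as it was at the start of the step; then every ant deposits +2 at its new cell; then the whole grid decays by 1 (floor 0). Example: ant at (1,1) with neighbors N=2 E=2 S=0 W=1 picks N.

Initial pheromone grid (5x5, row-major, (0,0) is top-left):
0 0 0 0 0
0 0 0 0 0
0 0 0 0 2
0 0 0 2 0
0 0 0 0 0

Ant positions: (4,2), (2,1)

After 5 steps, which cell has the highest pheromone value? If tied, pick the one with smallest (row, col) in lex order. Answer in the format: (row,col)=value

Step 1: ant0:(4,2)->N->(3,2) | ant1:(2,1)->N->(1,1)
  grid max=1 at (1,1)
Step 2: ant0:(3,2)->E->(3,3) | ant1:(1,1)->N->(0,1)
  grid max=2 at (3,3)
Step 3: ant0:(3,3)->N->(2,3) | ant1:(0,1)->E->(0,2)
  grid max=1 at (0,2)
Step 4: ant0:(2,3)->S->(3,3) | ant1:(0,2)->E->(0,3)
  grid max=2 at (3,3)
Step 5: ant0:(3,3)->N->(2,3) | ant1:(0,3)->E->(0,4)
  grid max=1 at (0,4)
Final grid:
  0 0 0 0 1
  0 0 0 0 0
  0 0 0 1 0
  0 0 0 1 0
  0 0 0 0 0
Max pheromone 1 at (0,4)

Answer: (0,4)=1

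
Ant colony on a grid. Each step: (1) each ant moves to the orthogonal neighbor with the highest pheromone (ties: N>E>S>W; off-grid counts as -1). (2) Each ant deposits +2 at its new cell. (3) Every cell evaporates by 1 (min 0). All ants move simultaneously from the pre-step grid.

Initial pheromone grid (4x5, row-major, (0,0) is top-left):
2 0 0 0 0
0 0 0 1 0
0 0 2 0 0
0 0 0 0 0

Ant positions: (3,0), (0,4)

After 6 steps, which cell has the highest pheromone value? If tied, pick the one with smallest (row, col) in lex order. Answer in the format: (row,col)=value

Step 1: ant0:(3,0)->N->(2,0) | ant1:(0,4)->S->(1,4)
  grid max=1 at (0,0)
Step 2: ant0:(2,0)->N->(1,0) | ant1:(1,4)->N->(0,4)
  grid max=1 at (0,4)
Step 3: ant0:(1,0)->N->(0,0) | ant1:(0,4)->S->(1,4)
  grid max=1 at (0,0)
Step 4: ant0:(0,0)->E->(0,1) | ant1:(1,4)->N->(0,4)
  grid max=1 at (0,1)
Step 5: ant0:(0,1)->E->(0,2) | ant1:(0,4)->S->(1,4)
  grid max=1 at (0,2)
Step 6: ant0:(0,2)->E->(0,3) | ant1:(1,4)->N->(0,4)
  grid max=1 at (0,3)
Final grid:
  0 0 0 1 1
  0 0 0 0 0
  0 0 0 0 0
  0 0 0 0 0
Max pheromone 1 at (0,3)

Answer: (0,3)=1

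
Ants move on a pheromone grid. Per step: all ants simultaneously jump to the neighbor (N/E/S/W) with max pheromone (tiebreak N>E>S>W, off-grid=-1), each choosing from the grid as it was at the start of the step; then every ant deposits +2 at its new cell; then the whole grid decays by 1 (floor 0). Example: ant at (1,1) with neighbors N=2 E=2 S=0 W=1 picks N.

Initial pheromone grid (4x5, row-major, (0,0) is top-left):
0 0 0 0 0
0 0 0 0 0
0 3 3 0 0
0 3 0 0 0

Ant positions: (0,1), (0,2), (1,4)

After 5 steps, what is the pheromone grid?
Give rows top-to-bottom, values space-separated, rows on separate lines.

After step 1: ants at (0,2),(0,3),(0,4)
  0 0 1 1 1
  0 0 0 0 0
  0 2 2 0 0
  0 2 0 0 0
After step 2: ants at (0,3),(0,4),(0,3)
  0 0 0 4 2
  0 0 0 0 0
  0 1 1 0 0
  0 1 0 0 0
After step 3: ants at (0,4),(0,3),(0,4)
  0 0 0 5 5
  0 0 0 0 0
  0 0 0 0 0
  0 0 0 0 0
After step 4: ants at (0,3),(0,4),(0,3)
  0 0 0 8 6
  0 0 0 0 0
  0 0 0 0 0
  0 0 0 0 0
After step 5: ants at (0,4),(0,3),(0,4)
  0 0 0 9 9
  0 0 0 0 0
  0 0 0 0 0
  0 0 0 0 0

0 0 0 9 9
0 0 0 0 0
0 0 0 0 0
0 0 0 0 0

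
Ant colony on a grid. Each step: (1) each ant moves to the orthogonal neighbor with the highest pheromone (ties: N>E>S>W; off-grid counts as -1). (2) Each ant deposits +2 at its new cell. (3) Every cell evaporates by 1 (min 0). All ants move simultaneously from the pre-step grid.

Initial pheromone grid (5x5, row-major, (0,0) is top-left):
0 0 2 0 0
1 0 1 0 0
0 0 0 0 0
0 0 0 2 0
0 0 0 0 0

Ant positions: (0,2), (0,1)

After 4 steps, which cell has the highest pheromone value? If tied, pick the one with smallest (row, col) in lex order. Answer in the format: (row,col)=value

Answer: (0,2)=6

Derivation:
Step 1: ant0:(0,2)->S->(1,2) | ant1:(0,1)->E->(0,2)
  grid max=3 at (0,2)
Step 2: ant0:(1,2)->N->(0,2) | ant1:(0,2)->S->(1,2)
  grid max=4 at (0,2)
Step 3: ant0:(0,2)->S->(1,2) | ant1:(1,2)->N->(0,2)
  grid max=5 at (0,2)
Step 4: ant0:(1,2)->N->(0,2) | ant1:(0,2)->S->(1,2)
  grid max=6 at (0,2)
Final grid:
  0 0 6 0 0
  0 0 5 0 0
  0 0 0 0 0
  0 0 0 0 0
  0 0 0 0 0
Max pheromone 6 at (0,2)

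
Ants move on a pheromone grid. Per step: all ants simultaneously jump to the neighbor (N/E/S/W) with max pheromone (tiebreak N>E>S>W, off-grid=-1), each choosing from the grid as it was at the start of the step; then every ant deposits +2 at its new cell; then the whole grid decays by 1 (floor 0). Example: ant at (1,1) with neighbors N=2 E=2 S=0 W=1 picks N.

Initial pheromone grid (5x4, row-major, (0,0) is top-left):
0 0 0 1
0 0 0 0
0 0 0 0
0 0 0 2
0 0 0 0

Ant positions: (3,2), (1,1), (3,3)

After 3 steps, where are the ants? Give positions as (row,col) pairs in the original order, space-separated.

Step 1: ant0:(3,2)->E->(3,3) | ant1:(1,1)->N->(0,1) | ant2:(3,3)->N->(2,3)
  grid max=3 at (3,3)
Step 2: ant0:(3,3)->N->(2,3) | ant1:(0,1)->E->(0,2) | ant2:(2,3)->S->(3,3)
  grid max=4 at (3,3)
Step 3: ant0:(2,3)->S->(3,3) | ant1:(0,2)->E->(0,3) | ant2:(3,3)->N->(2,3)
  grid max=5 at (3,3)

(3,3) (0,3) (2,3)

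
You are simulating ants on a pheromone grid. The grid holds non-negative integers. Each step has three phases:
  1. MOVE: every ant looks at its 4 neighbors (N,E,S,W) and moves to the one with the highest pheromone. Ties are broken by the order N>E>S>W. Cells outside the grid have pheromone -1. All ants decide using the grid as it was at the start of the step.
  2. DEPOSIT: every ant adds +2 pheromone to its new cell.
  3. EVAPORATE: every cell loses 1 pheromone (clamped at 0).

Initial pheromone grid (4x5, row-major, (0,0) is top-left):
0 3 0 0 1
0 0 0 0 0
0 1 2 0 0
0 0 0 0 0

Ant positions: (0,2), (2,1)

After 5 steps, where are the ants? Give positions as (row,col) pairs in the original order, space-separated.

Step 1: ant0:(0,2)->W->(0,1) | ant1:(2,1)->E->(2,2)
  grid max=4 at (0,1)
Step 2: ant0:(0,1)->E->(0,2) | ant1:(2,2)->N->(1,2)
  grid max=3 at (0,1)
Step 3: ant0:(0,2)->W->(0,1) | ant1:(1,2)->S->(2,2)
  grid max=4 at (0,1)
Step 4: ant0:(0,1)->E->(0,2) | ant1:(2,2)->N->(1,2)
  grid max=3 at (0,1)
Step 5: ant0:(0,2)->W->(0,1) | ant1:(1,2)->S->(2,2)
  grid max=4 at (0,1)

(0,1) (2,2)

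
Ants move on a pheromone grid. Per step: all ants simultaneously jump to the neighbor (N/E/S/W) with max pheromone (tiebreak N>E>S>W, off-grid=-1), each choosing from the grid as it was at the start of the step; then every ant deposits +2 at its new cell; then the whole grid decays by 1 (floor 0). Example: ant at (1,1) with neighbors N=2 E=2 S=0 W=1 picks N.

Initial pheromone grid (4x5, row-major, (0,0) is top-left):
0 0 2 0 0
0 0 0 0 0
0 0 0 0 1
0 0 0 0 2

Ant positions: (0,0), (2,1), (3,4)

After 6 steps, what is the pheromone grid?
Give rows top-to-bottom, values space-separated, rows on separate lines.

After step 1: ants at (0,1),(1,1),(2,4)
  0 1 1 0 0
  0 1 0 0 0
  0 0 0 0 2
  0 0 0 0 1
After step 2: ants at (0,2),(0,1),(3,4)
  0 2 2 0 0
  0 0 0 0 0
  0 0 0 0 1
  0 0 0 0 2
After step 3: ants at (0,1),(0,2),(2,4)
  0 3 3 0 0
  0 0 0 0 0
  0 0 0 0 2
  0 0 0 0 1
After step 4: ants at (0,2),(0,1),(3,4)
  0 4 4 0 0
  0 0 0 0 0
  0 0 0 0 1
  0 0 0 0 2
After step 5: ants at (0,1),(0,2),(2,4)
  0 5 5 0 0
  0 0 0 0 0
  0 0 0 0 2
  0 0 0 0 1
After step 6: ants at (0,2),(0,1),(3,4)
  0 6 6 0 0
  0 0 0 0 0
  0 0 0 0 1
  0 0 0 0 2

0 6 6 0 0
0 0 0 0 0
0 0 0 0 1
0 0 0 0 2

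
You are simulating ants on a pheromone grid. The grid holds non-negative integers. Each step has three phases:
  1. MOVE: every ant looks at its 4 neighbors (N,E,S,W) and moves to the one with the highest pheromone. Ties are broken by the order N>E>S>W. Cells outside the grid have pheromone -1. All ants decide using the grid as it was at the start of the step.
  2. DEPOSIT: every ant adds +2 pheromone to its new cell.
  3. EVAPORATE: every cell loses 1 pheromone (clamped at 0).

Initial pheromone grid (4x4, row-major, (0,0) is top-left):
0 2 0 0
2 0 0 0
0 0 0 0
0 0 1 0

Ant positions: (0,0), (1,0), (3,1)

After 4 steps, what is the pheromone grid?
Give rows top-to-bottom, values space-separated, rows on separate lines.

After step 1: ants at (0,1),(0,0),(3,2)
  1 3 0 0
  1 0 0 0
  0 0 0 0
  0 0 2 0
After step 2: ants at (0,0),(0,1),(2,2)
  2 4 0 0
  0 0 0 0
  0 0 1 0
  0 0 1 0
After step 3: ants at (0,1),(0,0),(3,2)
  3 5 0 0
  0 0 0 0
  0 0 0 0
  0 0 2 0
After step 4: ants at (0,0),(0,1),(2,2)
  4 6 0 0
  0 0 0 0
  0 0 1 0
  0 0 1 0

4 6 0 0
0 0 0 0
0 0 1 0
0 0 1 0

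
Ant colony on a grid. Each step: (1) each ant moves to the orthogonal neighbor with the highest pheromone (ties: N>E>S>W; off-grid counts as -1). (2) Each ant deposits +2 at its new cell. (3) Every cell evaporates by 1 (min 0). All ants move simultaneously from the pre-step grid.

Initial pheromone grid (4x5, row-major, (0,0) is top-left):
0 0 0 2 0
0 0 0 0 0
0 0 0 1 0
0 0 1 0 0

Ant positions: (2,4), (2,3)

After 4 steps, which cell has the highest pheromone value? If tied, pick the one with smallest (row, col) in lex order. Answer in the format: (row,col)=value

Step 1: ant0:(2,4)->W->(2,3) | ant1:(2,3)->N->(1,3)
  grid max=2 at (2,3)
Step 2: ant0:(2,3)->N->(1,3) | ant1:(1,3)->S->(2,3)
  grid max=3 at (2,3)
Step 3: ant0:(1,3)->S->(2,3) | ant1:(2,3)->N->(1,3)
  grid max=4 at (2,3)
Step 4: ant0:(2,3)->N->(1,3) | ant1:(1,3)->S->(2,3)
  grid max=5 at (2,3)
Final grid:
  0 0 0 0 0
  0 0 0 4 0
  0 0 0 5 0
  0 0 0 0 0
Max pheromone 5 at (2,3)

Answer: (2,3)=5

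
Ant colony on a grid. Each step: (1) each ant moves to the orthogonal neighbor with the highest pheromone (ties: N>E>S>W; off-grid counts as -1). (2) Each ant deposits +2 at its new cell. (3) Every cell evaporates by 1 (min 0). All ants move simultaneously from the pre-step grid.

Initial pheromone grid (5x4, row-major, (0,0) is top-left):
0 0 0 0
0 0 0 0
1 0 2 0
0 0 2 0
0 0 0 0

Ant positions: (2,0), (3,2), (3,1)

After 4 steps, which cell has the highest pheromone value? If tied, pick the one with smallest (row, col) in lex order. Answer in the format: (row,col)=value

Answer: (2,2)=6

Derivation:
Step 1: ant0:(2,0)->N->(1,0) | ant1:(3,2)->N->(2,2) | ant2:(3,1)->E->(3,2)
  grid max=3 at (2,2)
Step 2: ant0:(1,0)->N->(0,0) | ant1:(2,2)->S->(3,2) | ant2:(3,2)->N->(2,2)
  grid max=4 at (2,2)
Step 3: ant0:(0,0)->E->(0,1) | ant1:(3,2)->N->(2,2) | ant2:(2,2)->S->(3,2)
  grid max=5 at (2,2)
Step 4: ant0:(0,1)->E->(0,2) | ant1:(2,2)->S->(3,2) | ant2:(3,2)->N->(2,2)
  grid max=6 at (2,2)
Final grid:
  0 0 1 0
  0 0 0 0
  0 0 6 0
  0 0 6 0
  0 0 0 0
Max pheromone 6 at (2,2)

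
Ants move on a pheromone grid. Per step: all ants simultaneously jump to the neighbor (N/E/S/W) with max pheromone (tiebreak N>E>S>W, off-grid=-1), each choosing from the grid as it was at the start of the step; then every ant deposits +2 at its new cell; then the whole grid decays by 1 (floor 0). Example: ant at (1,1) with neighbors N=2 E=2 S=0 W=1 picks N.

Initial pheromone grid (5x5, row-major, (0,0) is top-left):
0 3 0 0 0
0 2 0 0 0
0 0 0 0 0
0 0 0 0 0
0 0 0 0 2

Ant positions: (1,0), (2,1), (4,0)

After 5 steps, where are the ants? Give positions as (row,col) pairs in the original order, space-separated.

Step 1: ant0:(1,0)->E->(1,1) | ant1:(2,1)->N->(1,1) | ant2:(4,0)->N->(3,0)
  grid max=5 at (1,1)
Step 2: ant0:(1,1)->N->(0,1) | ant1:(1,1)->N->(0,1) | ant2:(3,0)->N->(2,0)
  grid max=5 at (0,1)
Step 3: ant0:(0,1)->S->(1,1) | ant1:(0,1)->S->(1,1) | ant2:(2,0)->N->(1,0)
  grid max=7 at (1,1)
Step 4: ant0:(1,1)->N->(0,1) | ant1:(1,1)->N->(0,1) | ant2:(1,0)->E->(1,1)
  grid max=8 at (1,1)
Step 5: ant0:(0,1)->S->(1,1) | ant1:(0,1)->S->(1,1) | ant2:(1,1)->N->(0,1)
  grid max=11 at (1,1)

(1,1) (1,1) (0,1)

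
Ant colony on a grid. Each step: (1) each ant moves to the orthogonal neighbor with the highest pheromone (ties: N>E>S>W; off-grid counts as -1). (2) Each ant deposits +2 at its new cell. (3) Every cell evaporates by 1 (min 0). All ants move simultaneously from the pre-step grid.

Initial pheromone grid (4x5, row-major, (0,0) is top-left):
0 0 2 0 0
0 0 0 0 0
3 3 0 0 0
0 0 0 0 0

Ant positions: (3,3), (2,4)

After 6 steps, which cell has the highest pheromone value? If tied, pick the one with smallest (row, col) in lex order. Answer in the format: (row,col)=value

Step 1: ant0:(3,3)->N->(2,3) | ant1:(2,4)->N->(1,4)
  grid max=2 at (2,0)
Step 2: ant0:(2,3)->N->(1,3) | ant1:(1,4)->N->(0,4)
  grid max=1 at (0,4)
Step 3: ant0:(1,3)->N->(0,3) | ant1:(0,4)->S->(1,4)
  grid max=1 at (0,3)
Step 4: ant0:(0,3)->E->(0,4) | ant1:(1,4)->N->(0,4)
  grid max=3 at (0,4)
Step 5: ant0:(0,4)->S->(1,4) | ant1:(0,4)->S->(1,4)
  grid max=3 at (1,4)
Step 6: ant0:(1,4)->N->(0,4) | ant1:(1,4)->N->(0,4)
  grid max=5 at (0,4)
Final grid:
  0 0 0 0 5
  0 0 0 0 2
  0 0 0 0 0
  0 0 0 0 0
Max pheromone 5 at (0,4)

Answer: (0,4)=5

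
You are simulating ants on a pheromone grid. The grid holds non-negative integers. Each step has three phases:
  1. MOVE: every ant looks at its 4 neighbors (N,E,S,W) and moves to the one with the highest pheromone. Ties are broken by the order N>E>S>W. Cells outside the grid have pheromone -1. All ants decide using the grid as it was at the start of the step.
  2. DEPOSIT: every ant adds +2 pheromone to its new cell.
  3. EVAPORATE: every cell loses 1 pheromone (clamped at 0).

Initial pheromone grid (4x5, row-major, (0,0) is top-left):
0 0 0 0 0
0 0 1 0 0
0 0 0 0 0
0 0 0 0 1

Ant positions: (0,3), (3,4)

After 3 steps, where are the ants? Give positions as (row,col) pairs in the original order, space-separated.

Step 1: ant0:(0,3)->E->(0,4) | ant1:(3,4)->N->(2,4)
  grid max=1 at (0,4)
Step 2: ant0:(0,4)->S->(1,4) | ant1:(2,4)->N->(1,4)
  grid max=3 at (1,4)
Step 3: ant0:(1,4)->N->(0,4) | ant1:(1,4)->N->(0,4)
  grid max=3 at (0,4)

(0,4) (0,4)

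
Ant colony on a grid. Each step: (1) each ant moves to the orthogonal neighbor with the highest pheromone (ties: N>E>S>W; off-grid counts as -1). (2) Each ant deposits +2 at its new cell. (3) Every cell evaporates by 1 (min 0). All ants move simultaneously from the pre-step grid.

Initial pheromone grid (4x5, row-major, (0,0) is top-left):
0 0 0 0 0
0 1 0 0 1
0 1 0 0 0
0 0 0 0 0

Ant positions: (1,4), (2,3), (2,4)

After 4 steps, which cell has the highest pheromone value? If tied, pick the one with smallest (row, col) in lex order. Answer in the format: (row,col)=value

Step 1: ant0:(1,4)->N->(0,4) | ant1:(2,3)->N->(1,3) | ant2:(2,4)->N->(1,4)
  grid max=2 at (1,4)
Step 2: ant0:(0,4)->S->(1,4) | ant1:(1,3)->E->(1,4) | ant2:(1,4)->N->(0,4)
  grid max=5 at (1,4)
Step 3: ant0:(1,4)->N->(0,4) | ant1:(1,4)->N->(0,4) | ant2:(0,4)->S->(1,4)
  grid max=6 at (1,4)
Step 4: ant0:(0,4)->S->(1,4) | ant1:(0,4)->S->(1,4) | ant2:(1,4)->N->(0,4)
  grid max=9 at (1,4)
Final grid:
  0 0 0 0 6
  0 0 0 0 9
  0 0 0 0 0
  0 0 0 0 0
Max pheromone 9 at (1,4)

Answer: (1,4)=9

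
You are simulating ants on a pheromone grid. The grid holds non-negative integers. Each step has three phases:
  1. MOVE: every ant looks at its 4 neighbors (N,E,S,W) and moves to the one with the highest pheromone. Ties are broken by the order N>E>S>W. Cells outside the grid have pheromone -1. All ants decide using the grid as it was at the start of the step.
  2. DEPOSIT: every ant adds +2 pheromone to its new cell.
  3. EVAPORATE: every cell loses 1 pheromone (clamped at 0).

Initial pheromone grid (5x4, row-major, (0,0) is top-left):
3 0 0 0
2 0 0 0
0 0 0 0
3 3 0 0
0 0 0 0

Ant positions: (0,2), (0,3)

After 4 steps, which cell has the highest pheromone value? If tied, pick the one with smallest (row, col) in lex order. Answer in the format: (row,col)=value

Answer: (0,3)=4

Derivation:
Step 1: ant0:(0,2)->E->(0,3) | ant1:(0,3)->S->(1,3)
  grid max=2 at (0,0)
Step 2: ant0:(0,3)->S->(1,3) | ant1:(1,3)->N->(0,3)
  grid max=2 at (0,3)
Step 3: ant0:(1,3)->N->(0,3) | ant1:(0,3)->S->(1,3)
  grid max=3 at (0,3)
Step 4: ant0:(0,3)->S->(1,3) | ant1:(1,3)->N->(0,3)
  grid max=4 at (0,3)
Final grid:
  0 0 0 4
  0 0 0 4
  0 0 0 0
  0 0 0 0
  0 0 0 0
Max pheromone 4 at (0,3)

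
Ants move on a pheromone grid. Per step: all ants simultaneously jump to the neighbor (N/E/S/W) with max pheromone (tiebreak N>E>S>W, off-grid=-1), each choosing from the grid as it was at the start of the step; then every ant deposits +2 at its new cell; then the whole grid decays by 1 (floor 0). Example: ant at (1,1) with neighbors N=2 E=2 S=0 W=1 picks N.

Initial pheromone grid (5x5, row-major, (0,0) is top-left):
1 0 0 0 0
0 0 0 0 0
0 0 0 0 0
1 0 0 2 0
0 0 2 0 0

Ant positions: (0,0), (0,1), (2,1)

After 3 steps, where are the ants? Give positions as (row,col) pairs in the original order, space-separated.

Step 1: ant0:(0,0)->E->(0,1) | ant1:(0,1)->W->(0,0) | ant2:(2,1)->N->(1,1)
  grid max=2 at (0,0)
Step 2: ant0:(0,1)->W->(0,0) | ant1:(0,0)->E->(0,1) | ant2:(1,1)->N->(0,1)
  grid max=4 at (0,1)
Step 3: ant0:(0,0)->E->(0,1) | ant1:(0,1)->W->(0,0) | ant2:(0,1)->W->(0,0)
  grid max=6 at (0,0)

(0,1) (0,0) (0,0)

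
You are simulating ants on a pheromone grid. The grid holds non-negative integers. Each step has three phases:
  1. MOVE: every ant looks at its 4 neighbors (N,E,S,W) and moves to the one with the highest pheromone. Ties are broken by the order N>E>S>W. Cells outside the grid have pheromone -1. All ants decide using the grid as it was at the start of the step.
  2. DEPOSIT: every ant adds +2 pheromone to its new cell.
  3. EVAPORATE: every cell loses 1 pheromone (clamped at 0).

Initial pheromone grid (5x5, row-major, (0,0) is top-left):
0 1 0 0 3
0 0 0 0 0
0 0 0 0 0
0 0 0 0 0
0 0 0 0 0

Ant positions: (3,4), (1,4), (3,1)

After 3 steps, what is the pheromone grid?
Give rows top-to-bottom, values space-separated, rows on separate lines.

After step 1: ants at (2,4),(0,4),(2,1)
  0 0 0 0 4
  0 0 0 0 0
  0 1 0 0 1
  0 0 0 0 0
  0 0 0 0 0
After step 2: ants at (1,4),(1,4),(1,1)
  0 0 0 0 3
  0 1 0 0 3
  0 0 0 0 0
  0 0 0 0 0
  0 0 0 0 0
After step 3: ants at (0,4),(0,4),(0,1)
  0 1 0 0 6
  0 0 0 0 2
  0 0 0 0 0
  0 0 0 0 0
  0 0 0 0 0

0 1 0 0 6
0 0 0 0 2
0 0 0 0 0
0 0 0 0 0
0 0 0 0 0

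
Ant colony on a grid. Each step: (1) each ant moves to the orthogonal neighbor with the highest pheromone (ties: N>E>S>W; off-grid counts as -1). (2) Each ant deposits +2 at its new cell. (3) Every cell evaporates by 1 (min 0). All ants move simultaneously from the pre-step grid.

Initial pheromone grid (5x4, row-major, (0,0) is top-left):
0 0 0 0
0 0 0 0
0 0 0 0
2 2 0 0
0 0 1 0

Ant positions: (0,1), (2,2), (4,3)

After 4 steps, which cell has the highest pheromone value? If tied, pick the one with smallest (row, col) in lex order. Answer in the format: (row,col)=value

Answer: (0,2)=4

Derivation:
Step 1: ant0:(0,1)->E->(0,2) | ant1:(2,2)->N->(1,2) | ant2:(4,3)->W->(4,2)
  grid max=2 at (4,2)
Step 2: ant0:(0,2)->S->(1,2) | ant1:(1,2)->N->(0,2) | ant2:(4,2)->N->(3,2)
  grid max=2 at (0,2)
Step 3: ant0:(1,2)->N->(0,2) | ant1:(0,2)->S->(1,2) | ant2:(3,2)->S->(4,2)
  grid max=3 at (0,2)
Step 4: ant0:(0,2)->S->(1,2) | ant1:(1,2)->N->(0,2) | ant2:(4,2)->N->(3,2)
  grid max=4 at (0,2)
Final grid:
  0 0 4 0
  0 0 4 0
  0 0 0 0
  0 0 1 0
  0 0 1 0
Max pheromone 4 at (0,2)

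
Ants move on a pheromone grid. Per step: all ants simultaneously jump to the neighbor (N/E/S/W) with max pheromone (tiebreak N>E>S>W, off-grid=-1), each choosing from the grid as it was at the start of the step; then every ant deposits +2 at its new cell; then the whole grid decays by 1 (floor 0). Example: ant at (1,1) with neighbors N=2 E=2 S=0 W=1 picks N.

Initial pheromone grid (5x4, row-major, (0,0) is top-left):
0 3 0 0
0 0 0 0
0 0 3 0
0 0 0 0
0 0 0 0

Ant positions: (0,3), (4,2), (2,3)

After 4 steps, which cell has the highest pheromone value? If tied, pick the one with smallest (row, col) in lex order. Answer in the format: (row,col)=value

Answer: (2,2)=7

Derivation:
Step 1: ant0:(0,3)->S->(1,3) | ant1:(4,2)->N->(3,2) | ant2:(2,3)->W->(2,2)
  grid max=4 at (2,2)
Step 2: ant0:(1,3)->N->(0,3) | ant1:(3,2)->N->(2,2) | ant2:(2,2)->S->(3,2)
  grid max=5 at (2,2)
Step 3: ant0:(0,3)->S->(1,3) | ant1:(2,2)->S->(3,2) | ant2:(3,2)->N->(2,2)
  grid max=6 at (2,2)
Step 4: ant0:(1,3)->N->(0,3) | ant1:(3,2)->N->(2,2) | ant2:(2,2)->S->(3,2)
  grid max=7 at (2,2)
Final grid:
  0 0 0 1
  0 0 0 0
  0 0 7 0
  0 0 4 0
  0 0 0 0
Max pheromone 7 at (2,2)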